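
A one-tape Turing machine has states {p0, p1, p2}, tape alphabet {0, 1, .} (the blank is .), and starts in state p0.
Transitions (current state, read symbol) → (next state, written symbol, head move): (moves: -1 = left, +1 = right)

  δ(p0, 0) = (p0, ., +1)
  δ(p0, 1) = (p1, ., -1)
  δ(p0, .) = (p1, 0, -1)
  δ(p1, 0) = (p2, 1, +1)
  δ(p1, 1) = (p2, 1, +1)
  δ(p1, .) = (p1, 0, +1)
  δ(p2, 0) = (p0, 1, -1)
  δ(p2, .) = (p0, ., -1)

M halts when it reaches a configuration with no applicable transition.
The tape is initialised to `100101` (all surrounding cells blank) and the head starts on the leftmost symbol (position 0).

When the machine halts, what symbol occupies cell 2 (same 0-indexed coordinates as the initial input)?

1

p0 | ..[1]00101   read 1 → write ., move -1, go to p1
p1 | .[.].00101   read . → write 0, move +1, go to p1
p1 | .0[.]00101   read . → write 0, move +1, go to p1
p1 | .00[0]0101   read 0 → write 1, move +1, go to p2
p2 | .001[0]101   read 0 → write 1, move -1, go to p0
p0 | .00[1]1101   read 1 → write ., move -1, go to p1
p1 | .0[0].1101   read 0 → write 1, move +1, go to p2
p2 | .01[.]1101   read . → write ., move -1, go to p0
p0 | .0[1].1101   read 1 → write ., move -1, go to p1
p1 | .[0]..1101   read 0 → write 1, move +1, go to p2
p2 | .1[.].1101   read . → write ., move -1, go to p0
p0 | .[1]..1101   read 1 → write ., move -1, go to p1
p1 | [.]...1101   read . → write 0, move +1, go to p1
p1 | 0[.]..1101   read . → write 0, move +1, go to p1
p1 | 00[.].1101   read . → write 0, move +1, go to p1
p1 | 000[.]1101   read . → write 0, move +1, go to p1
p1 | 0000[1]101   read 1 → write 1, move +1, go to p2
p2 | 00001[1]01
Cell 2 holds 1 when M halts.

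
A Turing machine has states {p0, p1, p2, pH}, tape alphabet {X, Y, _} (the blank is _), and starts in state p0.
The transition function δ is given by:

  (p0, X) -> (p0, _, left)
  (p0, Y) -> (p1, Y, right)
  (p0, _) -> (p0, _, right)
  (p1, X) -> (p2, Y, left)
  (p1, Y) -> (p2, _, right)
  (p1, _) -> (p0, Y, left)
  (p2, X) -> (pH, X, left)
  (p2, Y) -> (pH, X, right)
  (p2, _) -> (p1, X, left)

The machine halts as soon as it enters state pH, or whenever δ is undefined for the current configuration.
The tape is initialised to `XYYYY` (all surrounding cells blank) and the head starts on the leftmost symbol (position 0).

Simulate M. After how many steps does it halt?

p0 | _[X]YYYY   read X → write _, move left, go to p0
p0 | [_]_YYYY   read _ → write _, move right, go to p0
p0 | _[_]YYYY   read _ → write _, move right, go to p0
p0 | __[Y]YYY   read Y → write Y, move right, go to p1
p1 | __Y[Y]YY   read Y → write _, move right, go to p2
p2 | __Y_[Y]Y   read Y → write X, move right, go to pH
pH | __Y_X[Y]
M halts after 6 transitions.

6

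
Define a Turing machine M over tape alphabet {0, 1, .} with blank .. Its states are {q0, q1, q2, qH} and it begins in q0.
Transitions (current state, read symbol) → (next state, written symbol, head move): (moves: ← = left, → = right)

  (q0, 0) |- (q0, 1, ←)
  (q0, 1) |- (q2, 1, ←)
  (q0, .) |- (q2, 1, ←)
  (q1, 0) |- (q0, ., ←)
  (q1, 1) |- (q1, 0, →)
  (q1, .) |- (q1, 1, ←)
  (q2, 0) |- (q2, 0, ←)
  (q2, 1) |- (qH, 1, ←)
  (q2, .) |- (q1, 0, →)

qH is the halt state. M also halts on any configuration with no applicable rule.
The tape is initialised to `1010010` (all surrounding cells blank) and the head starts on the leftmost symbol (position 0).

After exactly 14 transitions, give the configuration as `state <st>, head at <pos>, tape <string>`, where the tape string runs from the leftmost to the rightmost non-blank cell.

state=q0 head=0 tape=...[1]010010   (q0,1)→(q2,1,←)
state=q2 head=-1 tape=..[.]1010010   (q2,.)→(q1,0,→)
state=q1 head=0 tape=..0[1]010010   (q1,1)→(q1,0,→)
state=q1 head=1 tape=..00[0]10010   (q1,0)→(q0,.,←)
state=q0 head=0 tape=..0[0].10010   (q0,0)→(q0,1,←)
state=q0 head=-1 tape=..[0]1.10010   (q0,0)→(q0,1,←)
state=q0 head=-2 tape=.[.]11.10010   (q0,.)→(q2,1,←)
state=q2 head=-3 tape=[.]111.10010   (q2,.)→(q1,0,→)
state=q1 head=-2 tape=0[1]11.10010   (q1,1)→(q1,0,→)
state=q1 head=-1 tape=00[1]1.10010   (q1,1)→(q1,0,→)
state=q1 head=0 tape=000[1].10010   (q1,1)→(q1,0,→)
state=q1 head=1 tape=0000[.]10010   (q1,.)→(q1,1,←)
state=q1 head=0 tape=000[0]110010   (q1,0)→(q0,.,←)
state=q0 head=-1 tape=00[0].110010   (q0,0)→(q0,1,←)
state=q0 head=-2 tape=0[0]1.110010
After 14 steps: state q0, head at -2, tape 001.110010.

state q0, head at -2, tape 001.110010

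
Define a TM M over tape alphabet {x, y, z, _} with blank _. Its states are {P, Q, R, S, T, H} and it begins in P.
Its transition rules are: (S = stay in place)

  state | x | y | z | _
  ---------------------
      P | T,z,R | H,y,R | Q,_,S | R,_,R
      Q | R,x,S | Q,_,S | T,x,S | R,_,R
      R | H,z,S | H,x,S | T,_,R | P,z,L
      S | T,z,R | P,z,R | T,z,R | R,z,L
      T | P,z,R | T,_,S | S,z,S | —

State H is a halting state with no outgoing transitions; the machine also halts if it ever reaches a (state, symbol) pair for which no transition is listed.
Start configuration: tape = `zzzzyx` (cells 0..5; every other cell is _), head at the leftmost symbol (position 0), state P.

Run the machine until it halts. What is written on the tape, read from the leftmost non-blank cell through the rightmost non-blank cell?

zz_x

state=P head=0 tape=[z]zzzyx   (P,z)→(Q,_,S)
state=Q head=0 tape=[_]zzzyx   (Q,_)→(R,_,R)
state=R head=1 tape=_[z]zzyx   (R,z)→(T,_,R)
state=T head=2 tape=__[z]zyx   (T,z)→(S,z,S)
state=S head=2 tape=__[z]zyx   (S,z)→(T,z,R)
state=T head=3 tape=__z[z]yx   (T,z)→(S,z,S)
state=S head=3 tape=__z[z]yx   (S,z)→(T,z,R)
state=T head=4 tape=__zz[y]x   (T,y)→(T,_,S)
state=T head=4 tape=__zz[_]x
The non-blank tape span at halt is zz_x.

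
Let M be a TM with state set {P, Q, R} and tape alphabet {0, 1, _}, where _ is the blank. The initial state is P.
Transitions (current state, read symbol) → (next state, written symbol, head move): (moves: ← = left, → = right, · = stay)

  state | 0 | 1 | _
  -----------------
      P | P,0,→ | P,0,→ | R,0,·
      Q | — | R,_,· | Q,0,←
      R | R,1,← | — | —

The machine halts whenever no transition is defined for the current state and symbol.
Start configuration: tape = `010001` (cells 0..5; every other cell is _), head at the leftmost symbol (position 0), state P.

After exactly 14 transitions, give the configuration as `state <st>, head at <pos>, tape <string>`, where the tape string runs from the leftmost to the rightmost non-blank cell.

state R, head at -1, tape 1111111

P | _[0]10001_   read 0 → write 0, move →, go to P
P | _0[1]0001_   read 1 → write 0, move →, go to P
P | _00[0]001_   read 0 → write 0, move →, go to P
P | _000[0]01_   read 0 → write 0, move →, go to P
P | _0000[0]1_   read 0 → write 0, move →, go to P
P | _00000[1]_   read 1 → write 0, move →, go to P
P | _000000[_]   read _ → write 0, move ·, go to R
R | _000000[0]   read 0 → write 1, move ←, go to R
R | _00000[0]1   read 0 → write 1, move ←, go to R
R | _0000[0]11   read 0 → write 1, move ←, go to R
R | _000[0]111   read 0 → write 1, move ←, go to R
R | _00[0]1111   read 0 → write 1, move ←, go to R
R | _0[0]11111   read 0 → write 1, move ←, go to R
R | _[0]111111   read 0 → write 1, move ←, go to R
R | [_]1111111
After 14 steps: state R, head at -1, tape 1111111.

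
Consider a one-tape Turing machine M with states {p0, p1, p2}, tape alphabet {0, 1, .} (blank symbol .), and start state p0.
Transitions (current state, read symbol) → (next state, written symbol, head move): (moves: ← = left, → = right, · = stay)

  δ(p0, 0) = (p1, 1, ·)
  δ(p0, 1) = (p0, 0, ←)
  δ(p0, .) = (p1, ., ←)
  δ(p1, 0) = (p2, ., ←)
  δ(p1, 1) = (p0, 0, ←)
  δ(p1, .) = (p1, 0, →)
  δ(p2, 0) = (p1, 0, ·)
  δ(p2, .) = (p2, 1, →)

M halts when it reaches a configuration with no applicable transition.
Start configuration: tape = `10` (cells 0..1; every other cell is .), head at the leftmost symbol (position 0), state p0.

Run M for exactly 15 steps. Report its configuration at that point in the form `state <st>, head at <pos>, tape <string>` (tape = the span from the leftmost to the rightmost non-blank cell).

state p2, head at 0, tape 1111

state=p0 head=0 tape=...[1]0   (p0,1)→(p0,0,←)
state=p0 head=-1 tape=..[.]00   (p0,.)→(p1,.,←)
state=p1 head=-2 tape=.[.].00   (p1,.)→(p1,0,→)
state=p1 head=-1 tape=.0[.]00   (p1,.)→(p1,0,→)
state=p1 head=0 tape=.00[0]0   (p1,0)→(p2,.,←)
state=p2 head=-1 tape=.0[0].0   (p2,0)→(p1,0,·)
state=p1 head=-1 tape=.0[0].0   (p1,0)→(p2,.,←)
state=p2 head=-2 tape=.[0]..0   (p2,0)→(p1,0,·)
state=p1 head=-2 tape=.[0]..0   (p1,0)→(p2,.,←)
state=p2 head=-3 tape=[.]...0   (p2,.)→(p2,1,→)
state=p2 head=-2 tape=1[.]..0   (p2,.)→(p2,1,→)
state=p2 head=-1 tape=11[.].0   (p2,.)→(p2,1,→)
state=p2 head=0 tape=111[.]0   (p2,.)→(p2,1,→)
state=p2 head=1 tape=1111[0]   (p2,0)→(p1,0,·)
state=p1 head=1 tape=1111[0]   (p1,0)→(p2,.,←)
state=p2 head=0 tape=111[1].
After 15 steps: state p2, head at 0, tape 1111.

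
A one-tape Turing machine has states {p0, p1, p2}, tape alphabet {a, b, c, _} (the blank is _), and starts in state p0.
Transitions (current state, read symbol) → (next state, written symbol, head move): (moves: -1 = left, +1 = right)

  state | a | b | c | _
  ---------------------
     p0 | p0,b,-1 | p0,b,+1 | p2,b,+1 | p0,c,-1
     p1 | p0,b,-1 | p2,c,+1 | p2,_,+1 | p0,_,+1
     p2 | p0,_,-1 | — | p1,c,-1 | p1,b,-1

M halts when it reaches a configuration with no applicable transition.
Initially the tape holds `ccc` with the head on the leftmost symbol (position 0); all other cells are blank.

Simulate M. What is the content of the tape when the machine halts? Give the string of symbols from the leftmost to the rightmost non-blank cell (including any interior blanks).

cb

state=p0 head=0 tape=[c]cc_   (p0,c)→(p2,b,+1)
state=p2 head=1 tape=b[c]c_   (p2,c)→(p1,c,-1)
state=p1 head=0 tape=[b]cc_   (p1,b)→(p2,c,+1)
state=p2 head=1 tape=c[c]c_   (p2,c)→(p1,c,-1)
state=p1 head=0 tape=[c]cc_   (p1,c)→(p2,_,+1)
state=p2 head=1 tape=_[c]c_   (p2,c)→(p1,c,-1)
state=p1 head=0 tape=[_]cc_   (p1,_)→(p0,_,+1)
state=p0 head=1 tape=_[c]c_   (p0,c)→(p2,b,+1)
state=p2 head=2 tape=_b[c]_   (p2,c)→(p1,c,-1)
state=p1 head=1 tape=_[b]c_   (p1,b)→(p2,c,+1)
state=p2 head=2 tape=_c[c]_   (p2,c)→(p1,c,-1)
state=p1 head=1 tape=_[c]c_   (p1,c)→(p2,_,+1)
state=p2 head=2 tape=__[c]_   (p2,c)→(p1,c,-1)
state=p1 head=1 tape=_[_]c_   (p1,_)→(p0,_,+1)
state=p0 head=2 tape=__[c]_   (p0,c)→(p2,b,+1)
state=p2 head=3 tape=__b[_]   (p2,_)→(p1,b,-1)
state=p1 head=2 tape=__[b]b   (p1,b)→(p2,c,+1)
state=p2 head=3 tape=__c[b]
The non-blank tape span at halt is cb.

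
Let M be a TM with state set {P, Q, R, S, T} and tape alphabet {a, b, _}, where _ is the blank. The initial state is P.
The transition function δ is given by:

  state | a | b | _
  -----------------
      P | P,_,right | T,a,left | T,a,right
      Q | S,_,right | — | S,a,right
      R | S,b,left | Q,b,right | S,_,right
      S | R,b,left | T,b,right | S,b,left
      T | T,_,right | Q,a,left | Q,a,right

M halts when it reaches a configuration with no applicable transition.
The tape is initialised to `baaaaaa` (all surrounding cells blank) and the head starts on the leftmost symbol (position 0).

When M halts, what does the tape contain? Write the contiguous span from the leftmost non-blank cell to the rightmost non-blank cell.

P | _[b]aaaaaa___   read b → write a, move left, go to T
T | [_]aaaaaaa___   read _ → write a, move right, go to Q
Q | a[a]aaaaaa___   read a → write _, move right, go to S
S | a_[a]aaaaa___   read a → write b, move left, go to R
R | a[_]baaaaa___   read _ → write _, move right, go to S
S | a_[b]aaaaa___   read b → write b, move right, go to T
T | a_b[a]aaaa___   read a → write _, move right, go to T
T | a_b_[a]aaa___   read a → write _, move right, go to T
T | a_b__[a]aa___   read a → write _, move right, go to T
T | a_b___[a]a___   read a → write _, move right, go to T
T | a_b____[a]___   read a → write _, move right, go to T
T | a_b_____[_]__   read _ → write a, move right, go to Q
Q | a_b_____a[_]_   read _ → write a, move right, go to S
S | a_b_____aa[_]   read _ → write b, move left, go to S
S | a_b_____a[a]b   read a → write b, move left, go to R
R | a_b_____[a]bb   read a → write b, move left, go to S
S | a_b____[_]bbb   read _ → write b, move left, go to S
S | a_b___[_]bbbb   read _ → write b, move left, go to S
S | a_b__[_]bbbbb   read _ → write b, move left, go to S
S | a_b_[_]bbbbbb   read _ → write b, move left, go to S
S | a_b[_]bbbbbbb   read _ → write b, move left, go to S
S | a_[b]bbbbbbbb   read b → write b, move right, go to T
T | a_b[b]bbbbbbb   read b → write a, move left, go to Q
Q | a_[b]abbbbbbb
The non-blank tape span at halt is a_babbbbbbb.

a_babbbbbbb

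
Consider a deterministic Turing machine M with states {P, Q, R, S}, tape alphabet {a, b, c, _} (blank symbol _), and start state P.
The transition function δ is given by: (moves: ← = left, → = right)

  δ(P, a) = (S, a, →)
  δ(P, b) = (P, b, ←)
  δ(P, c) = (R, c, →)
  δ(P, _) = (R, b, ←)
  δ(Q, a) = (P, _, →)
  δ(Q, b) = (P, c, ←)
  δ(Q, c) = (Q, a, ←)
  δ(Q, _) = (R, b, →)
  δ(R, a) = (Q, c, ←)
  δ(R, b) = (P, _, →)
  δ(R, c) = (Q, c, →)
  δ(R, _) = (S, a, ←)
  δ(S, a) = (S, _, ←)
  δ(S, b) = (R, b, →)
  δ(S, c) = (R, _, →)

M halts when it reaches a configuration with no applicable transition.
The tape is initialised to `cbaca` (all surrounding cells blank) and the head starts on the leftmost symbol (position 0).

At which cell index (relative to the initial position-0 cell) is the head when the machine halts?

state=P head=0 tape=[c]baca___   (P,c)→(R,c,→)
state=R head=1 tape=c[b]aca___   (R,b)→(P,_,→)
state=P head=2 tape=c_[a]ca___   (P,a)→(S,a,→)
state=S head=3 tape=c_a[c]a___   (S,c)→(R,_,→)
state=R head=4 tape=c_a_[a]___   (R,a)→(Q,c,←)
state=Q head=3 tape=c_a[_]c___   (Q,_)→(R,b,→)
state=R head=4 tape=c_ab[c]___   (R,c)→(Q,c,→)
state=Q head=5 tape=c_abc[_]__   (Q,_)→(R,b,→)
state=R head=6 tape=c_abcb[_]_   (R,_)→(S,a,←)
state=S head=5 tape=c_abc[b]a_   (S,b)→(R,b,→)
state=R head=6 tape=c_abcb[a]_   (R,a)→(Q,c,←)
state=Q head=5 tape=c_abc[b]c_   (Q,b)→(P,c,←)
state=P head=4 tape=c_ab[c]cc_   (P,c)→(R,c,→)
state=R head=5 tape=c_abc[c]c_   (R,c)→(Q,c,→)
state=Q head=6 tape=c_abcc[c]_   (Q,c)→(Q,a,←)
state=Q head=5 tape=c_abc[c]a_   (Q,c)→(Q,a,←)
state=Q head=4 tape=c_ab[c]aa_   (Q,c)→(Q,a,←)
state=Q head=3 tape=c_a[b]aaa_   (Q,b)→(P,c,←)
state=P head=2 tape=c_[a]caaa_   (P,a)→(S,a,→)
state=S head=3 tape=c_a[c]aaa_   (S,c)→(R,_,→)
state=R head=4 tape=c_a_[a]aa_   (R,a)→(Q,c,←)
state=Q head=3 tape=c_a[_]caa_   (Q,_)→(R,b,→)
state=R head=4 tape=c_ab[c]aa_   (R,c)→(Q,c,→)
state=Q head=5 tape=c_abc[a]a_   (Q,a)→(P,_,→)
state=P head=6 tape=c_abc_[a]_   (P,a)→(S,a,→)
state=S head=7 tape=c_abc_a[_]
At halt the head is at cell 7.

7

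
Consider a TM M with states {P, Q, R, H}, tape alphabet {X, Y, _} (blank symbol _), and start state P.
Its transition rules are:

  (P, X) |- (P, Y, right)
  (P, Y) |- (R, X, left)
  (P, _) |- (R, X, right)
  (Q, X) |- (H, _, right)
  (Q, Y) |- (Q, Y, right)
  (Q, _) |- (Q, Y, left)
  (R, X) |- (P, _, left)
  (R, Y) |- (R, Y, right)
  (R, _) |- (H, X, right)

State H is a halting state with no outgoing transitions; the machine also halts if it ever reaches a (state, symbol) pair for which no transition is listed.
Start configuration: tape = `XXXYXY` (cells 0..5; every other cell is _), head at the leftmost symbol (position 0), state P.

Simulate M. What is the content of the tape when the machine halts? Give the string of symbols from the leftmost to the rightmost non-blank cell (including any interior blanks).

state=P head=0 tape=_[X]XXYXY   (P,X)→(P,Y,right)
state=P head=1 tape=_Y[X]XYXY   (P,X)→(P,Y,right)
state=P head=2 tape=_YY[X]YXY   (P,X)→(P,Y,right)
state=P head=3 tape=_YYY[Y]XY   (P,Y)→(R,X,left)
state=R head=2 tape=_YY[Y]XXY   (R,Y)→(R,Y,right)
state=R head=3 tape=_YYY[X]XY   (R,X)→(P,_,left)
state=P head=2 tape=_YY[Y]_XY   (P,Y)→(R,X,left)
state=R head=1 tape=_Y[Y]X_XY   (R,Y)→(R,Y,right)
state=R head=2 tape=_YY[X]_XY   (R,X)→(P,_,left)
state=P head=1 tape=_Y[Y]__XY   (P,Y)→(R,X,left)
state=R head=0 tape=_[Y]X__XY   (R,Y)→(R,Y,right)
state=R head=1 tape=_Y[X]__XY   (R,X)→(P,_,left)
state=P head=0 tape=_[Y]___XY   (P,Y)→(R,X,left)
state=R head=-1 tape=[_]X___XY   (R,_)→(H,X,right)
state=H head=0 tape=X[X]___XY
The non-blank tape span at halt is XX___XY.

XX___XY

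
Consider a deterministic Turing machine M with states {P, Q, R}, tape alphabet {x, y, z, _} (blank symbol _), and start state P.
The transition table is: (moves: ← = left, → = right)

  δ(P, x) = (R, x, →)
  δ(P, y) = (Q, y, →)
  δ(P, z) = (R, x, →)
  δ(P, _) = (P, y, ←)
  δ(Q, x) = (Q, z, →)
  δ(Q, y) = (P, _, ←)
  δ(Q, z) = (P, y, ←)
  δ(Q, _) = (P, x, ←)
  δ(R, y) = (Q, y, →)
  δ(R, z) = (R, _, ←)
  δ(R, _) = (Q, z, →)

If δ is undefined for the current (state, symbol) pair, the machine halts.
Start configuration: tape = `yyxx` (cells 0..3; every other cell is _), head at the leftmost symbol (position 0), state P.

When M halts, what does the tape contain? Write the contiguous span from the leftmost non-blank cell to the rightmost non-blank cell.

state=P head=0 tape=[y]yxx_   (P,y)→(Q,y,→)
state=Q head=1 tape=y[y]xx_   (Q,y)→(P,_,←)
state=P head=0 tape=[y]_xx_   (P,y)→(Q,y,→)
state=Q head=1 tape=y[_]xx_   (Q,_)→(P,x,←)
state=P head=0 tape=[y]xxx_   (P,y)→(Q,y,→)
state=Q head=1 tape=y[x]xx_   (Q,x)→(Q,z,→)
state=Q head=2 tape=yz[x]x_   (Q,x)→(Q,z,→)
state=Q head=3 tape=yzz[x]_   (Q,x)→(Q,z,→)
state=Q head=4 tape=yzzz[_]   (Q,_)→(P,x,←)
state=P head=3 tape=yzz[z]x   (P,z)→(R,x,→)
state=R head=4 tape=yzzx[x]
The non-blank tape span at halt is yzzxx.

yzzxx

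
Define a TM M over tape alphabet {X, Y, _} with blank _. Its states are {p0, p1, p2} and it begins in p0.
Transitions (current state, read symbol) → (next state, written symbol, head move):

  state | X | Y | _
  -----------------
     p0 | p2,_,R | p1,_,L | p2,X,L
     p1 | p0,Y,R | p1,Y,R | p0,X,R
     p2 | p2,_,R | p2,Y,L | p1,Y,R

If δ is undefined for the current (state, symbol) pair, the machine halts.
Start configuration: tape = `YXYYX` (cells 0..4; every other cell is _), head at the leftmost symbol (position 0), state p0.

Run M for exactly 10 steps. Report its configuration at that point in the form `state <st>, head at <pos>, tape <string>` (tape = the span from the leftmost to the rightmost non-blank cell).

state p1, head at 4, tape YYYX

state=p0 head=0 tape=_[Y]XYYX   (p0,Y)→(p1,_,L)
state=p1 head=-1 tape=[_]_XYYX   (p1,_)→(p0,X,R)
state=p0 head=0 tape=X[_]XYYX   (p0,_)→(p2,X,L)
state=p2 head=-1 tape=[X]XXYYX   (p2,X)→(p2,_,R)
state=p2 head=0 tape=_[X]XYYX   (p2,X)→(p2,_,R)
state=p2 head=1 tape=__[X]YYX   (p2,X)→(p2,_,R)
state=p2 head=2 tape=___[Y]YX   (p2,Y)→(p2,Y,L)
state=p2 head=1 tape=__[_]YYX   (p2,_)→(p1,Y,R)
state=p1 head=2 tape=__Y[Y]YX   (p1,Y)→(p1,Y,R)
state=p1 head=3 tape=__YY[Y]X   (p1,Y)→(p1,Y,R)
state=p1 head=4 tape=__YYY[X]
After 10 steps: state p1, head at 4, tape YYYX.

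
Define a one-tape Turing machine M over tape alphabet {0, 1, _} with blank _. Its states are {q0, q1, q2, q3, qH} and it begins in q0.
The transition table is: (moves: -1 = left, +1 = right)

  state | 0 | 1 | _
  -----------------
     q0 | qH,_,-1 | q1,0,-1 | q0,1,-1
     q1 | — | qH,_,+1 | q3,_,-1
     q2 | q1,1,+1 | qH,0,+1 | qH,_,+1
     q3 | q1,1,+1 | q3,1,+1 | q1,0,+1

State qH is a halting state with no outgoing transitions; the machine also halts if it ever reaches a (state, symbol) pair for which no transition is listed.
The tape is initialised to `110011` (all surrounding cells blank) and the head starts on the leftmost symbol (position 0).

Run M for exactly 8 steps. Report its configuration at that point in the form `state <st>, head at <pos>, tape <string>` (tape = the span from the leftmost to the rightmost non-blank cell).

state q1, head at 0, tape 10010011

state=q0 head=0 tape=__[1]10011   (q0,1)→(q1,0,-1)
state=q1 head=-1 tape=_[_]010011   (q1,_)→(q3,_,-1)
state=q3 head=-2 tape=[_]_010011   (q3,_)→(q1,0,+1)
state=q1 head=-1 tape=0[_]010011   (q1,_)→(q3,_,-1)
state=q3 head=-2 tape=[0]_010011   (q3,0)→(q1,1,+1)
state=q1 head=-1 tape=1[_]010011   (q1,_)→(q3,_,-1)
state=q3 head=-2 tape=[1]_010011   (q3,1)→(q3,1,+1)
state=q3 head=-1 tape=1[_]010011   (q3,_)→(q1,0,+1)
state=q1 head=0 tape=10[0]10011
After 8 steps: state q1, head at 0, tape 10010011.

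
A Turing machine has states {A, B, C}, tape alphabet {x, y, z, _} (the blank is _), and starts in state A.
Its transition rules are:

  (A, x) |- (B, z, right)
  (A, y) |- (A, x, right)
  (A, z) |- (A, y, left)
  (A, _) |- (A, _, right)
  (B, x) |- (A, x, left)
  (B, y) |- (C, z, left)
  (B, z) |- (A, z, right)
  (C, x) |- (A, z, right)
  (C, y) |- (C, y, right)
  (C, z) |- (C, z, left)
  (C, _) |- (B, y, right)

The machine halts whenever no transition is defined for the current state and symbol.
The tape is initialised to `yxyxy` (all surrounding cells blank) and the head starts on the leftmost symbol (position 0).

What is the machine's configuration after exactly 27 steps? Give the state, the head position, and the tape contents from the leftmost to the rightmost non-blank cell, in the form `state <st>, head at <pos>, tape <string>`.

A | _[y]xyxy   read y → write x, move right, go to A
A | _x[x]yxy   read x → write z, move right, go to B
B | _xz[y]xy   read y → write z, move left, go to C
C | _x[z]zxy   read z → write z, move left, go to C
C | _[x]zzxy   read x → write z, move right, go to A
A | _z[z]zxy   read z → write y, move left, go to A
A | _[z]yzxy   read z → write y, move left, go to A
A | [_]yyzxy   read _ → write _, move right, go to A
A | _[y]yzxy   read y → write x, move right, go to A
A | _x[y]zxy   read y → write x, move right, go to A
A | _xx[z]xy   read z → write y, move left, go to A
A | _x[x]yxy   read x → write z, move right, go to B
B | _xz[y]xy   read y → write z, move left, go to C
C | _x[z]zxy   read z → write z, move left, go to C
C | _[x]zzxy   read x → write z, move right, go to A
A | _z[z]zxy   read z → write y, move left, go to A
A | _[z]yzxy   read z → write y, move left, go to A
A | [_]yyzxy   read _ → write _, move right, go to A
A | _[y]yzxy   read y → write x, move right, go to A
A | _x[y]zxy   read y → write x, move right, go to A
A | _xx[z]xy   read z → write y, move left, go to A
A | _x[x]yxy   read x → write z, move right, go to B
B | _xz[y]xy   read y → write z, move left, go to C
C | _x[z]zxy   read z → write z, move left, go to C
C | _[x]zzxy   read x → write z, move right, go to A
A | _z[z]zxy   read z → write y, move left, go to A
A | _[z]yzxy   read z → write y, move left, go to A
A | [_]yyzxy
After 27 steps: state A, head at -1, tape yyzxy.

state A, head at -1, tape yyzxy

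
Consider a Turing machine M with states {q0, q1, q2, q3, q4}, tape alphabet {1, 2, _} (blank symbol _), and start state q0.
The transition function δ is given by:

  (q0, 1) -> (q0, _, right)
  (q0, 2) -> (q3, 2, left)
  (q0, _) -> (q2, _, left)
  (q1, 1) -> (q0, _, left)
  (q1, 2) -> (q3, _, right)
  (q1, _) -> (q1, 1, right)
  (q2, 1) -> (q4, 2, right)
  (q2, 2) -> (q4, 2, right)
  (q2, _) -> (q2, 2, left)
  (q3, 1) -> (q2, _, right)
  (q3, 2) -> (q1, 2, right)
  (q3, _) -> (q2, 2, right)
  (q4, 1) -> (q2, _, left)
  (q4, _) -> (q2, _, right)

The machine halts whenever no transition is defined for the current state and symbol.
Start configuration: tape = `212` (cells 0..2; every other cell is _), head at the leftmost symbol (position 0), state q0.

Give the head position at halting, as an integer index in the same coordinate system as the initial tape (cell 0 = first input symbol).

state=q0 head=0 tape=_[2]12__   (q0,2)→(q3,2,left)
state=q3 head=-1 tape=[_]212__   (q3,_)→(q2,2,right)
state=q2 head=0 tape=2[2]12__   (q2,2)→(q4,2,right)
state=q4 head=1 tape=22[1]2__   (q4,1)→(q2,_,left)
state=q2 head=0 tape=2[2]_2__   (q2,2)→(q4,2,right)
state=q4 head=1 tape=22[_]2__   (q4,_)→(q2,_,right)
state=q2 head=2 tape=22_[2]__   (q2,2)→(q4,2,right)
state=q4 head=3 tape=22_2[_]_   (q4,_)→(q2,_,right)
state=q2 head=4 tape=22_2_[_]   (q2,_)→(q2,2,left)
state=q2 head=3 tape=22_2[_]2   (q2,_)→(q2,2,left)
state=q2 head=2 tape=22_[2]22   (q2,2)→(q4,2,right)
state=q4 head=3 tape=22_2[2]2
At halt the head is at cell 3.

3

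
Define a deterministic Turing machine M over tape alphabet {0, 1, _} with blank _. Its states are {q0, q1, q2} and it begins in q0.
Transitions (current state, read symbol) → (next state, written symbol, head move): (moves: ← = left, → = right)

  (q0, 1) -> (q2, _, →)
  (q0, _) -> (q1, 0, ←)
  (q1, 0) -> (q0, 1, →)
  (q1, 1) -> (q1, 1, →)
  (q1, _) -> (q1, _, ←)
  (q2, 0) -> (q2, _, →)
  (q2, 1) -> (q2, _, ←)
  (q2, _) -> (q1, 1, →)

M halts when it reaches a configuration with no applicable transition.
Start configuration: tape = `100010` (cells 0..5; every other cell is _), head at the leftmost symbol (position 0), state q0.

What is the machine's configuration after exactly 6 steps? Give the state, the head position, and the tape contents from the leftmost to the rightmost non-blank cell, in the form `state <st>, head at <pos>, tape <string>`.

state q1, head at 4, tape 1_0

state=q0 head=0 tape=[1]00010   (q0,1)→(q2,_,→)
state=q2 head=1 tape=_[0]0010   (q2,0)→(q2,_,→)
state=q2 head=2 tape=__[0]010   (q2,0)→(q2,_,→)
state=q2 head=3 tape=___[0]10   (q2,0)→(q2,_,→)
state=q2 head=4 tape=____[1]0   (q2,1)→(q2,_,←)
state=q2 head=3 tape=___[_]_0   (q2,_)→(q1,1,→)
state=q1 head=4 tape=___1[_]0
After 6 steps: state q1, head at 4, tape 1_0.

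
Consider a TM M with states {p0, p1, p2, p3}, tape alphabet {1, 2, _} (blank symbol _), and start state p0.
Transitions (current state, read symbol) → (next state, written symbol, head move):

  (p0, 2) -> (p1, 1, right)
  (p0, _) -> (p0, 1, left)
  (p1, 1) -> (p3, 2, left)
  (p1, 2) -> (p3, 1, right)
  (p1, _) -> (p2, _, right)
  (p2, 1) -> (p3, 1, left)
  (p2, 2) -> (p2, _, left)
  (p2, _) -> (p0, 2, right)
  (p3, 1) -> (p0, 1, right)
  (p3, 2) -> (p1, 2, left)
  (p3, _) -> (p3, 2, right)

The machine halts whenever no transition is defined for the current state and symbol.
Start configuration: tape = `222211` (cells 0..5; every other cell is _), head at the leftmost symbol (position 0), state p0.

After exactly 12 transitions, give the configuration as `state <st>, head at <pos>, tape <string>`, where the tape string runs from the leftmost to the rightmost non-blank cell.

state p3, head at 4, tape 111111

p0 | [2]22211   read 2 → write 1, move right, go to p1
p1 | 1[2]2211   read 2 → write 1, move right, go to p3
p3 | 11[2]211   read 2 → write 2, move left, go to p1
p1 | 1[1]2211   read 1 → write 2, move left, go to p3
p3 | [1]22211   read 1 → write 1, move right, go to p0
p0 | 1[2]2211   read 2 → write 1, move right, go to p1
p1 | 11[2]211   read 2 → write 1, move right, go to p3
p3 | 111[2]11   read 2 → write 2, move left, go to p1
p1 | 11[1]211   read 1 → write 2, move left, go to p3
p3 | 1[1]2211   read 1 → write 1, move right, go to p0
p0 | 11[2]211   read 2 → write 1, move right, go to p1
p1 | 111[2]11   read 2 → write 1, move right, go to p3
p3 | 1111[1]1
After 12 steps: state p3, head at 4, tape 111111.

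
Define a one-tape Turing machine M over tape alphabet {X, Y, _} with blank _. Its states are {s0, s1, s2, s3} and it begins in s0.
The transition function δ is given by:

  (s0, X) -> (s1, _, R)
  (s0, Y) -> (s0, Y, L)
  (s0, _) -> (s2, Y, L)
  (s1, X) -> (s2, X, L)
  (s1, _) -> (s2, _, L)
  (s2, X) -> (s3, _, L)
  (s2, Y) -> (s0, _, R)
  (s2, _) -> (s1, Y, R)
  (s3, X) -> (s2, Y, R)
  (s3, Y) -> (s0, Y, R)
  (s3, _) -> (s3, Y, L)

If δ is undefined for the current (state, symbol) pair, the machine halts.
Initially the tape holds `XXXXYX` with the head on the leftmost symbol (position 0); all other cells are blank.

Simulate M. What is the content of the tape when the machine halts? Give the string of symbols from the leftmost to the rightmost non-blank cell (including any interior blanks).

state=s0 head=0 tape=[X]XXXYX   (s0,X)→(s1,_,R)
state=s1 head=1 tape=_[X]XXYX   (s1,X)→(s2,X,L)
state=s2 head=0 tape=[_]XXXYX   (s2,_)→(s1,Y,R)
state=s1 head=1 tape=Y[X]XXYX   (s1,X)→(s2,X,L)
state=s2 head=0 tape=[Y]XXXYX   (s2,Y)→(s0,_,R)
state=s0 head=1 tape=_[X]XXYX   (s0,X)→(s1,_,R)
state=s1 head=2 tape=__[X]XYX   (s1,X)→(s2,X,L)
state=s2 head=1 tape=_[_]XXYX   (s2,_)→(s1,Y,R)
state=s1 head=2 tape=_Y[X]XYX   (s1,X)→(s2,X,L)
state=s2 head=1 tape=_[Y]XXYX   (s2,Y)→(s0,_,R)
state=s0 head=2 tape=__[X]XYX   (s0,X)→(s1,_,R)
state=s1 head=3 tape=___[X]YX   (s1,X)→(s2,X,L)
state=s2 head=2 tape=__[_]XYX   (s2,_)→(s1,Y,R)
state=s1 head=3 tape=__Y[X]YX   (s1,X)→(s2,X,L)
state=s2 head=2 tape=__[Y]XYX   (s2,Y)→(s0,_,R)
state=s0 head=3 tape=___[X]YX   (s0,X)→(s1,_,R)
state=s1 head=4 tape=____[Y]X
The non-blank tape span at halt is YX.

YX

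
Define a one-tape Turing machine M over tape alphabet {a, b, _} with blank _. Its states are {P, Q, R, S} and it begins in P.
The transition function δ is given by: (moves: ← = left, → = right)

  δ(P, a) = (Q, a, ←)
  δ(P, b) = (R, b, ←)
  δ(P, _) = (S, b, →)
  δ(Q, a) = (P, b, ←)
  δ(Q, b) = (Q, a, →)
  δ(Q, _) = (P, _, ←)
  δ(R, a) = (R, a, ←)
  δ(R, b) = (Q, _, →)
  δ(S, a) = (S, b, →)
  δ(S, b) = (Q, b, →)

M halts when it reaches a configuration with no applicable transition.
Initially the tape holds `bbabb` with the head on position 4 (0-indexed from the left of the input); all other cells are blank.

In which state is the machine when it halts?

S

P | __bbab[b]_   read b → write b, move ←, go to R
R | __bba[b]b_   read b → write _, move →, go to Q
Q | __bba_[b]_   read b → write a, move →, go to Q
Q | __bba_a[_]   read _ → write _, move ←, go to P
P | __bba_[a]_   read a → write a, move ←, go to Q
Q | __bba[_]a_   read _ → write _, move ←, go to P
P | __bb[a]_a_   read a → write a, move ←, go to Q
Q | __b[b]a_a_   read b → write a, move →, go to Q
Q | __ba[a]_a_   read a → write b, move ←, go to P
P | __b[a]b_a_   read a → write a, move ←, go to Q
Q | __[b]ab_a_   read b → write a, move →, go to Q
Q | __a[a]b_a_   read a → write b, move ←, go to P
P | __[a]bb_a_   read a → write a, move ←, go to Q
Q | _[_]abb_a_   read _ → write _, move ←, go to P
P | [_]_abb_a_   read _ → write b, move →, go to S
S | b[_]abb_a_
No transition is defined for (S, _); M halts in state S.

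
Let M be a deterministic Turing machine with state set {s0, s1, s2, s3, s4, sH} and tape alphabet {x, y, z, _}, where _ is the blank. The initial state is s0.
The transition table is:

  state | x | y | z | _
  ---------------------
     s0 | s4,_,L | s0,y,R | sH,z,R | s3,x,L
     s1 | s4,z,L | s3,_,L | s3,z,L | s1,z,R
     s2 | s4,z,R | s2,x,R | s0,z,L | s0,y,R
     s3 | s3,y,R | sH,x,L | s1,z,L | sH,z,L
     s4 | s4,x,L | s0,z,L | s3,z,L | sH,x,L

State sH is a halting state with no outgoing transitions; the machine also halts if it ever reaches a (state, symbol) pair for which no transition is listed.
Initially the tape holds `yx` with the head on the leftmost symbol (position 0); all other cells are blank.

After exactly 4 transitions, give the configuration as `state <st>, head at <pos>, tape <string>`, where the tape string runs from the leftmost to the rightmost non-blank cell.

s0 | __[y]x   read y → write y, move R, go to s0
s0 | __y[x]   read x → write _, move L, go to s4
s4 | __[y]_   read y → write z, move L, go to s0
s0 | _[_]z_   read _ → write x, move L, go to s3
s3 | [_]xz_
After 4 steps: state s3, head at -2, tape xz.

state s3, head at -2, tape xz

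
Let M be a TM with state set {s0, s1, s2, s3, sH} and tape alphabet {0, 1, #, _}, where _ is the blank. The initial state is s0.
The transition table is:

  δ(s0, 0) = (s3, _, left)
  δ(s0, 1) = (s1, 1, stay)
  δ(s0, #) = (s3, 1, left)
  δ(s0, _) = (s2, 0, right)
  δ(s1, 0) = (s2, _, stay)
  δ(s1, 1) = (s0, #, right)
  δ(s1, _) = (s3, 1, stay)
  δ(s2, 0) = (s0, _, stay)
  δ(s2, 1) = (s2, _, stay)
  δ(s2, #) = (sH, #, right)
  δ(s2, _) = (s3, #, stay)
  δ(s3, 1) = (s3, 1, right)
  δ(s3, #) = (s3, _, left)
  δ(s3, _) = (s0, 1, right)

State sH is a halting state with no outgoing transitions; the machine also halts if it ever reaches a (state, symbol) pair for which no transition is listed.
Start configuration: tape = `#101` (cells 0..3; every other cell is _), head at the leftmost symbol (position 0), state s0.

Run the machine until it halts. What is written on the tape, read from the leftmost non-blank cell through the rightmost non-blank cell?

s0 | _[#]101   read # → write 1, move left, go to s3
s3 | [_]1101   read _ → write 1, move right, go to s0
s0 | 1[1]101   read 1 → write 1, move stay, go to s1
s1 | 1[1]101   read 1 → write #, move right, go to s0
s0 | 1#[1]01   read 1 → write 1, move stay, go to s1
s1 | 1#[1]01   read 1 → write #, move right, go to s0
s0 | 1##[0]1   read 0 → write _, move left, go to s3
s3 | 1#[#]_1   read # → write _, move left, go to s3
s3 | 1[#]__1   read # → write _, move left, go to s3
s3 | [1]___1   read 1 → write 1, move right, go to s3
s3 | 1[_]__1   read _ → write 1, move right, go to s0
s0 | 11[_]_1   read _ → write 0, move right, go to s2
s2 | 110[_]1   read _ → write #, move stay, go to s3
s3 | 110[#]1   read # → write _, move left, go to s3
s3 | 11[0]_1
The non-blank tape span at halt is 110_1.

110_1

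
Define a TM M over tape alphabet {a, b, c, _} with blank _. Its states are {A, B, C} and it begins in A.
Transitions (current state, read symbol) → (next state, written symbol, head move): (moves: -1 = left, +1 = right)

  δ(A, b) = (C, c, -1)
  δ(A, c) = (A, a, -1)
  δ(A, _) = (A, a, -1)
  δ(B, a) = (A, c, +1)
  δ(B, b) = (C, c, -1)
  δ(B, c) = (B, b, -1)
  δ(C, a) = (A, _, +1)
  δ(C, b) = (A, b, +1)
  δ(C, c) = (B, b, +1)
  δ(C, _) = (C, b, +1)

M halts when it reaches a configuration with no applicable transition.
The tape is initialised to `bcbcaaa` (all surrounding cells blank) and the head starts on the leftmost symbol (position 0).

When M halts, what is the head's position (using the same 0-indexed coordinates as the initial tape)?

A | ___[b]cbcaaa   read b → write c, move -1, go to C
C | __[_]ccbcaaa   read _ → write b, move +1, go to C
C | __b[c]cbcaaa   read c → write b, move +1, go to B
B | __bb[c]bcaaa   read c → write b, move -1, go to B
B | __b[b]bbcaaa   read b → write c, move -1, go to C
C | __[b]cbbcaaa   read b → write b, move +1, go to A
A | __b[c]bbcaaa   read c → write a, move -1, go to A
A | __[b]abbcaaa   read b → write c, move -1, go to C
C | _[_]cabbcaaa   read _ → write b, move +1, go to C
C | _b[c]abbcaaa   read c → write b, move +1, go to B
B | _bb[a]bbcaaa   read a → write c, move +1, go to A
A | _bbc[b]bcaaa   read b → write c, move -1, go to C
C | _bb[c]cbcaaa   read c → write b, move +1, go to B
B | _bbb[c]bcaaa   read c → write b, move -1, go to B
B | _bb[b]bbcaaa   read b → write c, move -1, go to C
C | _b[b]cbbcaaa   read b → write b, move +1, go to A
A | _bb[c]bbcaaa   read c → write a, move -1, go to A
A | _b[b]abbcaaa   read b → write c, move -1, go to C
C | _[b]cabbcaaa   read b → write b, move +1, go to A
A | _b[c]abbcaaa   read c → write a, move -1, go to A
A | _[b]aabbcaaa   read b → write c, move -1, go to C
C | [_]caabbcaaa   read _ → write b, move +1, go to C
C | b[c]aabbcaaa   read c → write b, move +1, go to B
B | bb[a]abbcaaa   read a → write c, move +1, go to A
A | bbc[a]bbcaaa
At halt the head is at cell 0.

0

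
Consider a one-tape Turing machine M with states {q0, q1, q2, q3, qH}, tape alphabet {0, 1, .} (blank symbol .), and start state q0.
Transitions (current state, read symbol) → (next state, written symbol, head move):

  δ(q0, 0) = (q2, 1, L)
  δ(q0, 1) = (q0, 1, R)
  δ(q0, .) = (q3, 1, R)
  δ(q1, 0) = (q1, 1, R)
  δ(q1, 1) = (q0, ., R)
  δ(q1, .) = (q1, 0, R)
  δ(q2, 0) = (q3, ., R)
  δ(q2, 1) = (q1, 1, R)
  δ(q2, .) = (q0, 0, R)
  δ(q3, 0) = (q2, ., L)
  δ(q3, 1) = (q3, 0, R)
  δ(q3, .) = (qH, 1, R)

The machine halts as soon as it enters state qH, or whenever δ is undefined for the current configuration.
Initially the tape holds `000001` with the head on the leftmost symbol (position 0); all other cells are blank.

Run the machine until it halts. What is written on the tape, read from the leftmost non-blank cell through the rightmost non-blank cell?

010101111

state=q0 head=0 tape=.[0]00001...   (q0,0)→(q2,1,L)
state=q2 head=-1 tape=[.]100001...   (q2,.)→(q0,0,R)
state=q0 head=0 tape=0[1]00001...   (q0,1)→(q0,1,R)
state=q0 head=1 tape=01[0]0001...   (q0,0)→(q2,1,L)
state=q2 head=0 tape=0[1]10001...   (q2,1)→(q1,1,R)
state=q1 head=1 tape=01[1]0001...   (q1,1)→(q0,.,R)
state=q0 head=2 tape=01.[0]001...   (q0,0)→(q2,1,L)
state=q2 head=1 tape=01[.]1001...   (q2,.)→(q0,0,R)
state=q0 head=2 tape=010[1]001...   (q0,1)→(q0,1,R)
state=q0 head=3 tape=0101[0]01...   (q0,0)→(q2,1,L)
state=q2 head=2 tape=010[1]101...   (q2,1)→(q1,1,R)
state=q1 head=3 tape=0101[1]01...   (q1,1)→(q0,.,R)
state=q0 head=4 tape=0101.[0]1...   (q0,0)→(q2,1,L)
state=q2 head=3 tape=0101[.]11...   (q2,.)→(q0,0,R)
state=q0 head=4 tape=01010[1]1...   (q0,1)→(q0,1,R)
state=q0 head=5 tape=010101[1]...   (q0,1)→(q0,1,R)
state=q0 head=6 tape=0101011[.]..   (q0,.)→(q3,1,R)
state=q3 head=7 tape=01010111[.].   (q3,.)→(qH,1,R)
state=qH head=8 tape=010101111[.]
The non-blank tape span at halt is 010101111.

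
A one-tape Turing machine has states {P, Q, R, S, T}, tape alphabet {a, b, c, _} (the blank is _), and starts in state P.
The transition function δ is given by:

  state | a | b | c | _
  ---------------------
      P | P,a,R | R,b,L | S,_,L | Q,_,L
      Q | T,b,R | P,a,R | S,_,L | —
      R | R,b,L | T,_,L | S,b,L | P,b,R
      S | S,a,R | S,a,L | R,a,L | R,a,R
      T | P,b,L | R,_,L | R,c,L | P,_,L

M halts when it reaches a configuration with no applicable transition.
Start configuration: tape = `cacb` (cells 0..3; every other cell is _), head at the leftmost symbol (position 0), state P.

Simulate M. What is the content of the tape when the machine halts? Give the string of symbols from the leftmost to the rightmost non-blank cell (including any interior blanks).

b_bb

P | ___[c]acb   read c → write _, move L, go to S
S | __[_]_acb   read _ → write a, move R, go to R
R | __a[_]acb   read _ → write b, move R, go to P
P | __ab[a]cb   read a → write a, move R, go to P
P | __aba[c]b   read c → write _, move L, go to S
S | __ab[a]_b   read a → write a, move R, go to S
S | __aba[_]b   read _ → write a, move R, go to R
R | __abaa[b]   read b → write _, move L, go to T
T | __aba[a]_   read a → write b, move L, go to P
P | __ab[a]b_   read a → write a, move R, go to P
P | __aba[b]_   read b → write b, move L, go to R
R | __ab[a]b_   read a → write b, move L, go to R
R | __a[b]bb_   read b → write _, move L, go to T
T | __[a]_bb_   read a → write b, move L, go to P
P | _[_]b_bb_   read _ → write _, move L, go to Q
Q | [_]_b_bb_
The non-blank tape span at halt is b_bb.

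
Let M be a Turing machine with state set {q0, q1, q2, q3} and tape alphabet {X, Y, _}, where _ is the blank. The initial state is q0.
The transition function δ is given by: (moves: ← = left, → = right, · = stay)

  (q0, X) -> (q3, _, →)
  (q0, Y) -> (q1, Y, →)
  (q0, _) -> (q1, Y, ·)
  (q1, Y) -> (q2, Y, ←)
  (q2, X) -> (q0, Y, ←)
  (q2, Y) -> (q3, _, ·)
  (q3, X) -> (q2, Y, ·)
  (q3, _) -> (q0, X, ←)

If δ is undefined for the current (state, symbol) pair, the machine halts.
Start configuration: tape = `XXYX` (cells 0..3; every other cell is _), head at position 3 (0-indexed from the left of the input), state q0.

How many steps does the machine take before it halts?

15

state=q0 head=3 tape=__XXY[X]_   (q0,X)→(q3,_,→)
state=q3 head=4 tape=__XXY_[_]   (q3,_)→(q0,X,←)
state=q0 head=3 tape=__XXY[_]X   (q0,_)→(q1,Y,·)
state=q1 head=3 tape=__XXY[Y]X   (q1,Y)→(q2,Y,←)
state=q2 head=2 tape=__XX[Y]YX   (q2,Y)→(q3,_,·)
state=q3 head=2 tape=__XX[_]YX   (q3,_)→(q0,X,←)
state=q0 head=1 tape=__X[X]XYX   (q0,X)→(q3,_,→)
state=q3 head=2 tape=__X_[X]YX   (q3,X)→(q2,Y,·)
state=q2 head=2 tape=__X_[Y]YX   (q2,Y)→(q3,_,·)
state=q3 head=2 tape=__X_[_]YX   (q3,_)→(q0,X,←)
state=q0 head=1 tape=__X[_]XYX   (q0,_)→(q1,Y,·)
state=q1 head=1 tape=__X[Y]XYX   (q1,Y)→(q2,Y,←)
state=q2 head=0 tape=__[X]YXYX   (q2,X)→(q0,Y,←)
state=q0 head=-1 tape=_[_]YYXYX   (q0,_)→(q1,Y,·)
state=q1 head=-1 tape=_[Y]YYXYX   (q1,Y)→(q2,Y,←)
state=q2 head=-2 tape=[_]YYYXYX
M halts after 15 transitions.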